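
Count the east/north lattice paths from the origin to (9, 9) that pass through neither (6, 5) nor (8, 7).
Number of paths = 21461

Inclusion–exclusion. Total paths: C(18, 9) = 48620. Through P₁: C(11, 6)·C(7, 3) = 16170. Through P₂: C(15, 8)·C(3, 1) = 19305. Since P₁ is strictly southwest of P₂, a monotone path through both must visit P₁ then P₂; paths through both = C(11, 6)·C(4, 2)·C(3, 1) = 8316. Avoid both = 48620 − 16170 − 19305 + 8316 = 21461.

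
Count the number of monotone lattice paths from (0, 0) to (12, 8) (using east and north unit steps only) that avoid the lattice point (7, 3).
Number of paths = 95730

Total paths from (0, 0) to (12, 8): C(20, 12) = 125970. Paths through (7, 3): (paths (0, 0) → (7, 3)) × (paths (7, 3) → (12, 8)) = C(10, 7) · C(10, 5) = 120 · 252 = 30240. Avoidance count = 125970 − 30240 = 95730.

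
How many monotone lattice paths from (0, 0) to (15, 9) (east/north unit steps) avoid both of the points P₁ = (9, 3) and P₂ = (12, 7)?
Number of paths = 677344

Inclusion–exclusion. Total paths: C(24, 15) = 1307504. Through P₁: C(12, 9)·C(12, 6) = 203280. Through P₂: C(19, 12)·C(5, 3) = 503880. Since P₁ is strictly southwest of P₂, a monotone path through both must visit P₁ then P₂; paths through both = C(12, 9)·C(7, 3)·C(5, 3) = 77000. Avoid both = 1307504 − 203280 − 503880 + 77000 = 677344.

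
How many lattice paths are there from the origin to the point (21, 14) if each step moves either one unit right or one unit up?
Number of paths = 2319959400

A monotone lattice path from (0, 0) to (21, 14) consists of 21 east steps and 14 north steps in some order, so it is determined by which 21 of the 35 steps are east. The count is C(35, 21) = 2319959400.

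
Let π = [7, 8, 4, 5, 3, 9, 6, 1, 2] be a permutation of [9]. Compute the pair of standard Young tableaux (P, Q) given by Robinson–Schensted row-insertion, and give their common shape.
P = [1, 2, 6] / [3, 5, 9] / [4, 8] / [7];  Q = [1, 2, 6] / [3, 4, 7] / [5, 9] / [8];  common shape = (3, 3, 2, 1)

Row-insert the values π_1, π_2, … into P one at a time, bumping the leftmost entry strictly greater than the inserted value down to the next row. The recording tableau Q records, in position (i, j), the step at which that cell was added to P.
  Insert 7 (step 1): P = [7];  Q = [1]
  Insert 8 (step 2): P = [7, 8];  Q = [1, 2]
  Insert 4 (step 3): P = [4, 8] / [7];  Q = [1, 2] / [3]
  Insert 5 (step 4): P = [4, 5] / [7, 8];  Q = [1, 2] / [3, 4]
  Insert 3 (step 5): P = [3, 5] / [4, 8] / [7];  Q = [1, 2] / [3, 4] / [5]
  Insert 9 (step 6): P = [3, 5, 9] / [4, 8] / [7];  Q = [1, 2, 6] / [3, 4] / [5]
  Insert 6 (step 7): P = [3, 5, 6] / [4, 8, 9] / [7];  Q = [1, 2, 6] / [3, 4, 7] / [5]
  Insert 1 (step 8): P = [1, 5, 6] / [3, 8, 9] / [4] / [7];  Q = [1, 2, 6] / [3, 4, 7] / [5] / [8]
  Insert 2 (step 9): P = [1, 2, 6] / [3, 5, 9] / [4, 8] / [7];  Q = [1, 2, 6] / [3, 4, 7] / [5, 9] / [8]
Final shape: (3, 3, 2, 1).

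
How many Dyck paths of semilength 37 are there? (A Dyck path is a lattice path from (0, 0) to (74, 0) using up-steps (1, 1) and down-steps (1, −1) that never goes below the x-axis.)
C_37 = 45950804324621742364

These Dyck paths are counted by the Catalan number C_n = (1/(n + 1)) · C(2n, n). For n = 37: C_37 = (1/38) · C(74, 37) = 1746130564335626209832/38 = 45950804324621742364.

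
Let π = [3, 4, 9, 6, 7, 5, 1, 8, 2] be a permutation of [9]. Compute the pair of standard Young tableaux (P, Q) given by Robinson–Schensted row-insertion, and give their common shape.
P = [1, 2, 5, 7, 8] / [3, 4] / [6] / [9];  Q = [1, 2, 3, 5, 8] / [4, 9] / [6] / [7];  common shape = (5, 2, 1, 1)

Row-insert the values π_1, π_2, … into P one at a time, bumping the leftmost entry strictly greater than the inserted value down to the next row. The recording tableau Q records, in position (i, j), the step at which that cell was added to P.
  Insert 3 (step 1): P = [3];  Q = [1]
  Insert 4 (step 2): P = [3, 4];  Q = [1, 2]
  Insert 9 (step 3): P = [3, 4, 9];  Q = [1, 2, 3]
  Insert 6 (step 4): P = [3, 4, 6] / [9];  Q = [1, 2, 3] / [4]
  Insert 7 (step 5): P = [3, 4, 6, 7] / [9];  Q = [1, 2, 3, 5] / [4]
  Insert 5 (step 6): P = [3, 4, 5, 7] / [6] / [9];  Q = [1, 2, 3, 5] / [4] / [6]
  Insert 1 (step 7): P = [1, 4, 5, 7] / [3] / [6] / [9];  Q = [1, 2, 3, 5] / [4] / [6] / [7]
  Insert 8 (step 8): P = [1, 4, 5, 7, 8] / [3] / [6] / [9];  Q = [1, 2, 3, 5, 8] / [4] / [6] / [7]
  Insert 2 (step 9): P = [1, 2, 5, 7, 8] / [3, 4] / [6] / [9];  Q = [1, 2, 3, 5, 8] / [4, 9] / [6] / [7]
Final shape: (5, 2, 1, 1).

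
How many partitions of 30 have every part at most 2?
p(30, parts ≤ 2) = 16

Use the recurrence p(n, m) = p(n, m−1) + p(n−m, m): either the largest part is < m (count p(n, m−1)) or the largest part is exactly m (remove one copy of m, count p(n−m, m)). With p(0, ·) = 1 this gives p(30, parts ≤ 2) = 16. (By conjugating Young diagrams, this also counts partitions of 30 into at most 2 parts.)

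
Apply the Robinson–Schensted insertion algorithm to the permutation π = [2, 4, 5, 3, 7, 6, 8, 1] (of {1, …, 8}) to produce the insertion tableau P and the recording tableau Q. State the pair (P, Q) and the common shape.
P = [1, 3, 5, 6, 8] / [2, 7] / [4];  Q = [1, 2, 3, 5, 7] / [4, 6] / [8];  common shape = (5, 2, 1)

Row-insert the values π_1, π_2, … into P one at a time, bumping the leftmost entry strictly greater than the inserted value down to the next row. The recording tableau Q records, in position (i, j), the step at which that cell was added to P.
  Insert 2 (step 1): P = [2];  Q = [1]
  Insert 4 (step 2): P = [2, 4];  Q = [1, 2]
  Insert 5 (step 3): P = [2, 4, 5];  Q = [1, 2, 3]
  Insert 3 (step 4): P = [2, 3, 5] / [4];  Q = [1, 2, 3] / [4]
  Insert 7 (step 5): P = [2, 3, 5, 7] / [4];  Q = [1, 2, 3, 5] / [4]
  Insert 6 (step 6): P = [2, 3, 5, 6] / [4, 7];  Q = [1, 2, 3, 5] / [4, 6]
  Insert 8 (step 7): P = [2, 3, 5, 6, 8] / [4, 7];  Q = [1, 2, 3, 5, 7] / [4, 6]
  Insert 1 (step 8): P = [1, 3, 5, 6, 8] / [2, 7] / [4];  Q = [1, 2, 3, 5, 7] / [4, 6] / [8]
Final shape: (5, 2, 1).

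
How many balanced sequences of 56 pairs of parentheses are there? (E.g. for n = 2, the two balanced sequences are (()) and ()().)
C_56 = 6852456927844873497549658464312

These balanced parentheses are counted by the Catalan number C_n = (1/(n + 1)) · C(2n, n). For n = 56: C_56 = (1/57) · C(112, 56) = 390590044887157789360330532465784/57 = 6852456927844873497549658464312.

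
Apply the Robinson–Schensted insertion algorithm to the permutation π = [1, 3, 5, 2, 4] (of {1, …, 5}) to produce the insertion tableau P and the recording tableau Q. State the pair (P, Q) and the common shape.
P = [1, 2, 4] / [3, 5];  Q = [1, 2, 3] / [4, 5];  common shape = (3, 2)

Row-insert the values π_1, π_2, … into P one at a time, bumping the leftmost entry strictly greater than the inserted value down to the next row. The recording tableau Q records, in position (i, j), the step at which that cell was added to P.
  Insert 1 (step 1): P = [1];  Q = [1]
  Insert 3 (step 2): P = [1, 3];  Q = [1, 2]
  Insert 5 (step 3): P = [1, 3, 5];  Q = [1, 2, 3]
  Insert 2 (step 4): P = [1, 2, 5] / [3];  Q = [1, 2, 3] / [4]
  Insert 4 (step 5): P = [1, 2, 4] / [3, 5];  Q = [1, 2, 3] / [4, 5]
Final shape: (3, 2).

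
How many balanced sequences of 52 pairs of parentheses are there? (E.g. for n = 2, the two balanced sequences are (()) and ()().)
C_52 = 29869166945772625950142417512

These balanced parentheses are counted by the Catalan number C_n = (1/(n + 1)) · C(2n, n). For n = 52: C_52 = (1/53) · C(104, 52) = 1583065848125949175357548128136/53 = 29869166945772625950142417512.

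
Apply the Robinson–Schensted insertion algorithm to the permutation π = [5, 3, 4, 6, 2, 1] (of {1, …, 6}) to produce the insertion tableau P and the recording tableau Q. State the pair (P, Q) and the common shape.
P = [1, 4, 6] / [2] / [3] / [5];  Q = [1, 3, 4] / [2] / [5] / [6];  common shape = (3, 1, 1, 1)

Row-insert the values π_1, π_2, … into P one at a time, bumping the leftmost entry strictly greater than the inserted value down to the next row. The recording tableau Q records, in position (i, j), the step at which that cell was added to P.
  Insert 5 (step 1): P = [5];  Q = [1]
  Insert 3 (step 2): P = [3] / [5];  Q = [1] / [2]
  Insert 4 (step 3): P = [3, 4] / [5];  Q = [1, 3] / [2]
  Insert 6 (step 4): P = [3, 4, 6] / [5];  Q = [1, 3, 4] / [2]
  Insert 2 (step 5): P = [2, 4, 6] / [3] / [5];  Q = [1, 3, 4] / [2] / [5]
  Insert 1 (step 6): P = [1, 4, 6] / [2] / [3] / [5];  Q = [1, 3, 4] / [2] / [5] / [6]
Final shape: (3, 1, 1, 1).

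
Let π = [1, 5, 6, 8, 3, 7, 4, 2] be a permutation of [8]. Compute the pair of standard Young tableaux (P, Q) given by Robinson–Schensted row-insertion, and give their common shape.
P = [1, 2, 4, 7] / [3, 6] / [5] / [8];  Q = [1, 2, 3, 4] / [5, 6] / [7] / [8];  common shape = (4, 2, 1, 1)

Row-insert the values π_1, π_2, … into P one at a time, bumping the leftmost entry strictly greater than the inserted value down to the next row. The recording tableau Q records, in position (i, j), the step at which that cell was added to P.
  Insert 1 (step 1): P = [1];  Q = [1]
  Insert 5 (step 2): P = [1, 5];  Q = [1, 2]
  Insert 6 (step 3): P = [1, 5, 6];  Q = [1, 2, 3]
  Insert 8 (step 4): P = [1, 5, 6, 8];  Q = [1, 2, 3, 4]
  Insert 3 (step 5): P = [1, 3, 6, 8] / [5];  Q = [1, 2, 3, 4] / [5]
  Insert 7 (step 6): P = [1, 3, 6, 7] / [5, 8];  Q = [1, 2, 3, 4] / [5, 6]
  Insert 4 (step 7): P = [1, 3, 4, 7] / [5, 6] / [8];  Q = [1, 2, 3, 4] / [5, 6] / [7]
  Insert 2 (step 8): P = [1, 2, 4, 7] / [3, 6] / [5] / [8];  Q = [1, 2, 3, 4] / [5, 6] / [7] / [8]
Final shape: (4, 2, 1, 1).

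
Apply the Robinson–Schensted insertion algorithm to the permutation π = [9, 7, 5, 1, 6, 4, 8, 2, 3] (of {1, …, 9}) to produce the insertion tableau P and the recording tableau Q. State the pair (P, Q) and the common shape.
P = [1, 2, 3] / [4, 6, 8] / [5] / [7] / [9];  Q = [1, 5, 7] / [2, 6, 9] / [3] / [4] / [8];  common shape = (3, 3, 1, 1, 1)

Row-insert the values π_1, π_2, … into P one at a time, bumping the leftmost entry strictly greater than the inserted value down to the next row. The recording tableau Q records, in position (i, j), the step at which that cell was added to P.
  Insert 9 (step 1): P = [9];  Q = [1]
  Insert 7 (step 2): P = [7] / [9];  Q = [1] / [2]
  Insert 5 (step 3): P = [5] / [7] / [9];  Q = [1] / [2] / [3]
  Insert 1 (step 4): P = [1] / [5] / [7] / [9];  Q = [1] / [2] / [3] / [4]
  Insert 6 (step 5): P = [1, 6] / [5] / [7] / [9];  Q = [1, 5] / [2] / [3] / [4]
  Insert 4 (step 6): P = [1, 4] / [5, 6] / [7] / [9];  Q = [1, 5] / [2, 6] / [3] / [4]
  Insert 8 (step 7): P = [1, 4, 8] / [5, 6] / [7] / [9];  Q = [1, 5, 7] / [2, 6] / [3] / [4]
  Insert 2 (step 8): P = [1, 2, 8] / [4, 6] / [5] / [7] / [9];  Q = [1, 5, 7] / [2, 6] / [3] / [4] / [8]
  Insert 3 (step 9): P = [1, 2, 3] / [4, 6, 8] / [5] / [7] / [9];  Q = [1, 5, 7] / [2, 6, 9] / [3] / [4] / [8]
Final shape: (3, 3, 1, 1, 1).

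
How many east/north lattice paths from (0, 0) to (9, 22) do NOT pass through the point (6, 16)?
Number of paths = 13892583

Total paths from (0, 0) to (9, 22): C(31, 9) = 20160075. Paths through (6, 16): (paths (0, 0) → (6, 16)) × (paths (6, 16) → (9, 22)) = C(22, 6) · C(9, 3) = 74613 · 84 = 6267492. Avoidance count = 20160075 − 6267492 = 13892583.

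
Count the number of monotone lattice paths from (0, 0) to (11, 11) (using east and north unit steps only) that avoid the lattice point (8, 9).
Number of paths = 462332

Total paths from (0, 0) to (11, 11): C(22, 11) = 705432. Paths through (8, 9): (paths (0, 0) → (8, 9)) × (paths (8, 9) → (11, 11)) = C(17, 8) · C(5, 3) = 24310 · 10 = 243100. Avoidance count = 705432 − 243100 = 462332.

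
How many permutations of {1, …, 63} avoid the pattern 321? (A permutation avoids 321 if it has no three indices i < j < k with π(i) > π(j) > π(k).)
C_63 = 94295850558771979787935384946380125

These 321-avoiding permutations are counted by the Catalan number C_n = (1/(n + 1)) · C(2n, n). For n = 63: C_63 = (1/64) · C(126, 63) = 6034934435761406706427864636568328000/64 = 94295850558771979787935384946380125.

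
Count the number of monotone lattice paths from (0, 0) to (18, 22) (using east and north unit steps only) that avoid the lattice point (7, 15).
Number of paths = 107952869544

Total paths from (0, 0) to (18, 22): C(40, 18) = 113380261800. Paths through (7, 15): (paths (0, 0) → (7, 15)) × (paths (7, 15) → (18, 22)) = C(22, 7) · C(18, 11) = 170544 · 31824 = 5427392256. Avoidance count = 113380261800 − 5427392256 = 107952869544.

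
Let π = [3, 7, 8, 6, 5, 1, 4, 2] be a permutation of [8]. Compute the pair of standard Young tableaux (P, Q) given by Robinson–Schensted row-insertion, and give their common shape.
P = [1, 2, 8] / [3, 4] / [5] / [6] / [7];  Q = [1, 2, 3] / [4, 7] / [5] / [6] / [8];  common shape = (3, 2, 1, 1, 1)

Row-insert the values π_1, π_2, … into P one at a time, bumping the leftmost entry strictly greater than the inserted value down to the next row. The recording tableau Q records, in position (i, j), the step at which that cell was added to P.
  Insert 3 (step 1): P = [3];  Q = [1]
  Insert 7 (step 2): P = [3, 7];  Q = [1, 2]
  Insert 8 (step 3): P = [3, 7, 8];  Q = [1, 2, 3]
  Insert 6 (step 4): P = [3, 6, 8] / [7];  Q = [1, 2, 3] / [4]
  Insert 5 (step 5): P = [3, 5, 8] / [6] / [7];  Q = [1, 2, 3] / [4] / [5]
  Insert 1 (step 6): P = [1, 5, 8] / [3] / [6] / [7];  Q = [1, 2, 3] / [4] / [5] / [6]
  Insert 4 (step 7): P = [1, 4, 8] / [3, 5] / [6] / [7];  Q = [1, 2, 3] / [4, 7] / [5] / [6]
  Insert 2 (step 8): P = [1, 2, 8] / [3, 4] / [5] / [6] / [7];  Q = [1, 2, 3] / [4, 7] / [5] / [6] / [8]
Final shape: (3, 2, 1, 1, 1).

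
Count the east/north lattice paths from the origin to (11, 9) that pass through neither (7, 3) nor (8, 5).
Number of paths = 110315

Inclusion–exclusion. Total paths: C(20, 11) = 167960. Through P₁: C(10, 7)·C(10, 4) = 25200. Through P₂: C(13, 8)·C(7, 3) = 45045. Since P₁ is strictly southwest of P₂, a monotone path through both must visit P₁ then P₂; paths through both = C(10, 7)·C(3, 1)·C(7, 3) = 12600. Avoid both = 167960 − 25200 − 45045 + 12600 = 110315.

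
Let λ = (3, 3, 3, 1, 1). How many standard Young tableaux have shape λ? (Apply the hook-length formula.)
# SYT of shape (3, 3, 3, 1, 1) = 660

Hook-length formula: f^λ = n! / Π hook(c), product over all cells c of the Young diagram. For λ = (3, 3, 3, 1, 1), n = 11 boxes. Hook lengths by row (left-to-right, top-to-bottom): [7, 4, 3]; [6, 3, 2]; [5, 2, 1]; [2]; [1]. Product of hooks = 60480. So f^λ = 11! / 60480 = 39916800 / 60480 = 660.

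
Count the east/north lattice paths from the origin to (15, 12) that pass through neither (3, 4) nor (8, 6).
Number of paths = 9083022

Inclusion–exclusion. Total paths: C(27, 15) = 17383860. Through P₁: C(7, 3)·C(20, 12) = 4408950. Through P₂: C(14, 8)·C(13, 7) = 5153148. Since P₁ is strictly southwest of P₂, a monotone path through both must visit P₁ then P₂; paths through both = C(7, 3)·C(7, 5)·C(13, 7) = 1261260. Avoid both = 17383860 − 4408950 − 5153148 + 1261260 = 9083022.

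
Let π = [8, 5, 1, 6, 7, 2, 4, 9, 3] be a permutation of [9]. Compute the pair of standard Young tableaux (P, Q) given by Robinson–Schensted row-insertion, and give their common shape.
P = [1, 2, 3, 9] / [4, 6, 7] / [5] / [8];  Q = [1, 4, 5, 8] / [2, 6, 7] / [3] / [9];  common shape = (4, 3, 1, 1)

Row-insert the values π_1, π_2, … into P one at a time, bumping the leftmost entry strictly greater than the inserted value down to the next row. The recording tableau Q records, in position (i, j), the step at which that cell was added to P.
  Insert 8 (step 1): P = [8];  Q = [1]
  Insert 5 (step 2): P = [5] / [8];  Q = [1] / [2]
  Insert 1 (step 3): P = [1] / [5] / [8];  Q = [1] / [2] / [3]
  Insert 6 (step 4): P = [1, 6] / [5] / [8];  Q = [1, 4] / [2] / [3]
  Insert 7 (step 5): P = [1, 6, 7] / [5] / [8];  Q = [1, 4, 5] / [2] / [3]
  Insert 2 (step 6): P = [1, 2, 7] / [5, 6] / [8];  Q = [1, 4, 5] / [2, 6] / [3]
  Insert 4 (step 7): P = [1, 2, 4] / [5, 6, 7] / [8];  Q = [1, 4, 5] / [2, 6, 7] / [3]
  Insert 9 (step 8): P = [1, 2, 4, 9] / [5, 6, 7] / [8];  Q = [1, 4, 5, 8] / [2, 6, 7] / [3]
  Insert 3 (step 9): P = [1, 2, 3, 9] / [4, 6, 7] / [5] / [8];  Q = [1, 4, 5, 8] / [2, 6, 7] / [3] / [9]
Final shape: (4, 3, 1, 1).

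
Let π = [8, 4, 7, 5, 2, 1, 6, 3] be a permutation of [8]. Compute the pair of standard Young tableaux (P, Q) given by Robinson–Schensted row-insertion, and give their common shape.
P = [1, 3, 6] / [2, 5] / [4] / [7] / [8];  Q = [1, 3, 7] / [2, 8] / [4] / [5] / [6];  common shape = (3, 2, 1, 1, 1)

Row-insert the values π_1, π_2, … into P one at a time, bumping the leftmost entry strictly greater than the inserted value down to the next row. The recording tableau Q records, in position (i, j), the step at which that cell was added to P.
  Insert 8 (step 1): P = [8];  Q = [1]
  Insert 4 (step 2): P = [4] / [8];  Q = [1] / [2]
  Insert 7 (step 3): P = [4, 7] / [8];  Q = [1, 3] / [2]
  Insert 5 (step 4): P = [4, 5] / [7] / [8];  Q = [1, 3] / [2] / [4]
  Insert 2 (step 5): P = [2, 5] / [4] / [7] / [8];  Q = [1, 3] / [2] / [4] / [5]
  Insert 1 (step 6): P = [1, 5] / [2] / [4] / [7] / [8];  Q = [1, 3] / [2] / [4] / [5] / [6]
  Insert 6 (step 7): P = [1, 5, 6] / [2] / [4] / [7] / [8];  Q = [1, 3, 7] / [2] / [4] / [5] / [6]
  Insert 3 (step 8): P = [1, 3, 6] / [2, 5] / [4] / [7] / [8];  Q = [1, 3, 7] / [2, 8] / [4] / [5] / [6]
Final shape: (3, 2, 1, 1, 1).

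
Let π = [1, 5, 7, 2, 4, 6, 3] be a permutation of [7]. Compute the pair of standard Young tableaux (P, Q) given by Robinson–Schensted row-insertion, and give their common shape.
P = [1, 2, 3, 6] / [4, 7] / [5];  Q = [1, 2, 3, 6] / [4, 5] / [7];  common shape = (4, 2, 1)

Row-insert the values π_1, π_2, … into P one at a time, bumping the leftmost entry strictly greater than the inserted value down to the next row. The recording tableau Q records, in position (i, j), the step at which that cell was added to P.
  Insert 1 (step 1): P = [1];  Q = [1]
  Insert 5 (step 2): P = [1, 5];  Q = [1, 2]
  Insert 7 (step 3): P = [1, 5, 7];  Q = [1, 2, 3]
  Insert 2 (step 4): P = [1, 2, 7] / [5];  Q = [1, 2, 3] / [4]
  Insert 4 (step 5): P = [1, 2, 4] / [5, 7];  Q = [1, 2, 3] / [4, 5]
  Insert 6 (step 6): P = [1, 2, 4, 6] / [5, 7];  Q = [1, 2, 3, 6] / [4, 5]
  Insert 3 (step 7): P = [1, 2, 3, 6] / [4, 7] / [5];  Q = [1, 2, 3, 6] / [4, 5] / [7]
Final shape: (4, 2, 1).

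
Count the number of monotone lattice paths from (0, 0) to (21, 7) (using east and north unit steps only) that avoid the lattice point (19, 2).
Number of paths = 1179630

Total paths from (0, 0) to (21, 7): C(28, 21) = 1184040. Paths through (19, 2): (paths (0, 0) → (19, 2)) × (paths (19, 2) → (21, 7)) = C(21, 19) · C(7, 2) = 210 · 21 = 4410. Avoidance count = 1184040 − 4410 = 1179630.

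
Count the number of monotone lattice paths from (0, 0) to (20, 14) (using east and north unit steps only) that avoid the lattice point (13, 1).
Number of paths = 1390890360

Total paths from (0, 0) to (20, 14): C(34, 20) = 1391975640. Paths through (13, 1): (paths (0, 0) → (13, 1)) × (paths (13, 1) → (20, 14)) = C(14, 13) · C(20, 7) = 14 · 77520 = 1085280. Avoidance count = 1391975640 − 1085280 = 1390890360.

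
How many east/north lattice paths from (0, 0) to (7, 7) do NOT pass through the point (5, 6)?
Number of paths = 2046

Total paths from (0, 0) to (7, 7): C(14, 7) = 3432. Paths through (5, 6): (paths (0, 0) → (5, 6)) × (paths (5, 6) → (7, 7)) = C(11, 5) · C(3, 2) = 462 · 3 = 1386. Avoidance count = 3432 − 1386 = 2046.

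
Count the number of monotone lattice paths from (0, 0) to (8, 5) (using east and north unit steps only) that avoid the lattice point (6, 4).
Number of paths = 657

Total paths from (0, 0) to (8, 5): C(13, 8) = 1287. Paths through (6, 4): (paths (0, 0) → (6, 4)) × (paths (6, 4) → (8, 5)) = C(10, 6) · C(3, 2) = 210 · 3 = 630. Avoidance count = 1287 − 630 = 657.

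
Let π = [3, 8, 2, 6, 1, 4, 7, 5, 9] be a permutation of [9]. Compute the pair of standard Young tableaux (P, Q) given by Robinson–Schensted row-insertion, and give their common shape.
P = [1, 4, 5, 9] / [2, 6, 7] / [3, 8];  Q = [1, 2, 7, 9] / [3, 4, 8] / [5, 6];  common shape = (4, 3, 2)

Row-insert the values π_1, π_2, … into P one at a time, bumping the leftmost entry strictly greater than the inserted value down to the next row. The recording tableau Q records, in position (i, j), the step at which that cell was added to P.
  Insert 3 (step 1): P = [3];  Q = [1]
  Insert 8 (step 2): P = [3, 8];  Q = [1, 2]
  Insert 2 (step 3): P = [2, 8] / [3];  Q = [1, 2] / [3]
  Insert 6 (step 4): P = [2, 6] / [3, 8];  Q = [1, 2] / [3, 4]
  Insert 1 (step 5): P = [1, 6] / [2, 8] / [3];  Q = [1, 2] / [3, 4] / [5]
  Insert 4 (step 6): P = [1, 4] / [2, 6] / [3, 8];  Q = [1, 2] / [3, 4] / [5, 6]
  Insert 7 (step 7): P = [1, 4, 7] / [2, 6] / [3, 8];  Q = [1, 2, 7] / [3, 4] / [5, 6]
  Insert 5 (step 8): P = [1, 4, 5] / [2, 6, 7] / [3, 8];  Q = [1, 2, 7] / [3, 4, 8] / [5, 6]
  Insert 9 (step 9): P = [1, 4, 5, 9] / [2, 6, 7] / [3, 8];  Q = [1, 2, 7, 9] / [3, 4, 8] / [5, 6]
Final shape: (4, 3, 2).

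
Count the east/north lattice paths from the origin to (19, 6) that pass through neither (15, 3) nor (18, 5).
Number of paths = 97562

Inclusion–exclusion. Total paths: C(25, 19) = 177100. Through P₁: C(18, 15)·C(7, 4) = 28560. Through P₂: C(23, 18)·C(2, 1) = 67298. Since P₁ is strictly southwest of P₂, a monotone path through both must visit P₁ then P₂; paths through both = C(18, 15)·C(5, 3)·C(2, 1) = 16320. Avoid both = 177100 − 28560 − 67298 + 16320 = 97562.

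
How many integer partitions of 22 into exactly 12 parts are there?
p(22, 12 parts) = 42

Partitions of n into exactly k parts are in bijection with partitions of n − k into at most k parts (subtract 1 from each part). So p(22, exactly 12) = p(10, parts ≤ 12). Computing via the recurrence p(m, j) = p(m, j−1) + p(m−j, j) gives 42.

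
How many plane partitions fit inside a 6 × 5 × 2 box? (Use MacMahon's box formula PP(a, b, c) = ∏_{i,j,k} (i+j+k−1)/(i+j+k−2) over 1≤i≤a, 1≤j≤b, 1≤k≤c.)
PP(6, 5, 2) = 60984

Evaluate the triple product over i = 1..6, j = 1..5, k = 1..2. The factors are (2/1) · (3/2) · (3/2) · (4/3) · (4/3) · (5/4) · (5/4) · (6/5) · … (60 factors total). The numerators and denominators telescope so the product is an integer; carrying out the multiplication exactly gives PP(6, 5, 2) = 60984.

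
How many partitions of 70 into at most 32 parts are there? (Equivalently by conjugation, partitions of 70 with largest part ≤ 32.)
p(70, parts ≤ 32) = 3967207

Use the recurrence p(n, m) = p(n, m−1) + p(n−m, m): either the largest part is < m (count p(n, m−1)) or the largest part is exactly m (remove one copy of m, count p(n−m, m)). With p(0, ·) = 1 this gives p(70, parts ≤ 32) = 3967207. (By conjugating Young diagrams, this also counts partitions of 70 into at most 32 parts.)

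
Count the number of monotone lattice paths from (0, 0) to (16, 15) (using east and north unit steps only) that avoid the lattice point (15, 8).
Number of paths = 296617683

Total paths from (0, 0) to (16, 15): C(31, 16) = 300540195. Paths through (15, 8): (paths (0, 0) → (15, 8)) × (paths (15, 8) → (16, 15)) = C(23, 15) · C(8, 1) = 490314 · 8 = 3922512. Avoidance count = 300540195 − 3922512 = 296617683.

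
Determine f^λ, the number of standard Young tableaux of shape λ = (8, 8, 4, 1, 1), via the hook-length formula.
# SYT of shape (8, 8, 4, 1, 1) = 242492250

Hook-length formula: f^λ = n! / Π hook(c), product over all cells c of the Young diagram. For λ = (8, 8, 4, 1, 1), n = 22 boxes. Hook lengths by row (left-to-right, top-to-bottom): [12, 9, 8, 7, 5, 4, 3, 2]; [11, 8, 7, 6, 4, 3, 2, 1]; [6, 3, 2, 1]; [2]; [1]. Product of hooks = 4635202682880. So f^λ = 22! / 4635202682880 = 1124000727777607680000 / 4635202682880 = 242492250.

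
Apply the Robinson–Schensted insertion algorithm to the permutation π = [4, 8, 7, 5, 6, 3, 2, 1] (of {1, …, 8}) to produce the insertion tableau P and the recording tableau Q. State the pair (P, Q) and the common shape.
P = [1, 5, 6] / [2] / [3] / [4] / [7] / [8];  Q = [1, 2, 5] / [3] / [4] / [6] / [7] / [8];  common shape = (3, 1, 1, 1, 1, 1)

Row-insert the values π_1, π_2, … into P one at a time, bumping the leftmost entry strictly greater than the inserted value down to the next row. The recording tableau Q records, in position (i, j), the step at which that cell was added to P.
  Insert 4 (step 1): P = [4];  Q = [1]
  Insert 8 (step 2): P = [4, 8];  Q = [1, 2]
  Insert 7 (step 3): P = [4, 7] / [8];  Q = [1, 2] / [3]
  Insert 5 (step 4): P = [4, 5] / [7] / [8];  Q = [1, 2] / [3] / [4]
  Insert 6 (step 5): P = [4, 5, 6] / [7] / [8];  Q = [1, 2, 5] / [3] / [4]
  Insert 3 (step 6): P = [3, 5, 6] / [4] / [7] / [8];  Q = [1, 2, 5] / [3] / [4] / [6]
  Insert 2 (step 7): P = [2, 5, 6] / [3] / [4] / [7] / [8];  Q = [1, 2, 5] / [3] / [4] / [6] / [7]
  Insert 1 (step 8): P = [1, 5, 6] / [2] / [3] / [4] / [7] / [8];  Q = [1, 2, 5] / [3] / [4] / [6] / [7] / [8]
Final shape: (3, 1, 1, 1, 1, 1).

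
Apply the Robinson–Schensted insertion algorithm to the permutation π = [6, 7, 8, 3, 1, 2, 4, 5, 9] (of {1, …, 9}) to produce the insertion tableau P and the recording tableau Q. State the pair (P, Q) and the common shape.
P = [1, 2, 4, 5, 9] / [3, 7, 8] / [6];  Q = [1, 2, 3, 8, 9] / [4, 6, 7] / [5];  common shape = (5, 3, 1)

Row-insert the values π_1, π_2, … into P one at a time, bumping the leftmost entry strictly greater than the inserted value down to the next row. The recording tableau Q records, in position (i, j), the step at which that cell was added to P.
  Insert 6 (step 1): P = [6];  Q = [1]
  Insert 7 (step 2): P = [6, 7];  Q = [1, 2]
  Insert 8 (step 3): P = [6, 7, 8];  Q = [1, 2, 3]
  Insert 3 (step 4): P = [3, 7, 8] / [6];  Q = [1, 2, 3] / [4]
  Insert 1 (step 5): P = [1, 7, 8] / [3] / [6];  Q = [1, 2, 3] / [4] / [5]
  Insert 2 (step 6): P = [1, 2, 8] / [3, 7] / [6];  Q = [1, 2, 3] / [4, 6] / [5]
  Insert 4 (step 7): P = [1, 2, 4] / [3, 7, 8] / [6];  Q = [1, 2, 3] / [4, 6, 7] / [5]
  Insert 5 (step 8): P = [1, 2, 4, 5] / [3, 7, 8] / [6];  Q = [1, 2, 3, 8] / [4, 6, 7] / [5]
  Insert 9 (step 9): P = [1, 2, 4, 5, 9] / [3, 7, 8] / [6];  Q = [1, 2, 3, 8, 9] / [4, 6, 7] / [5]
Final shape: (5, 3, 1).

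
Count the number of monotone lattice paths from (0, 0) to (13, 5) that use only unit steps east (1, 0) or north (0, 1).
Number of paths = 8568

A monotone lattice path from (0, 0) to (13, 5) consists of 13 east steps and 5 north steps in some order, so it is determined by which 13 of the 18 steps are east. The count is C(18, 13) = 8568.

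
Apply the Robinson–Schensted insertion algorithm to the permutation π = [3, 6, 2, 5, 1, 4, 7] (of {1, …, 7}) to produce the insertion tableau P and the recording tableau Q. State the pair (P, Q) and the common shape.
P = [1, 4, 7] / [2, 5] / [3, 6];  Q = [1, 2, 7] / [3, 4] / [5, 6];  common shape = (3, 2, 2)

Row-insert the values π_1, π_2, … into P one at a time, bumping the leftmost entry strictly greater than the inserted value down to the next row. The recording tableau Q records, in position (i, j), the step at which that cell was added to P.
  Insert 3 (step 1): P = [3];  Q = [1]
  Insert 6 (step 2): P = [3, 6];  Q = [1, 2]
  Insert 2 (step 3): P = [2, 6] / [3];  Q = [1, 2] / [3]
  Insert 5 (step 4): P = [2, 5] / [3, 6];  Q = [1, 2] / [3, 4]
  Insert 1 (step 5): P = [1, 5] / [2, 6] / [3];  Q = [1, 2] / [3, 4] / [5]
  Insert 4 (step 6): P = [1, 4] / [2, 5] / [3, 6];  Q = [1, 2] / [3, 4] / [5, 6]
  Insert 7 (step 7): P = [1, 4, 7] / [2, 5] / [3, 6];  Q = [1, 2, 7] / [3, 4] / [5, 6]
Final shape: (3, 2, 2).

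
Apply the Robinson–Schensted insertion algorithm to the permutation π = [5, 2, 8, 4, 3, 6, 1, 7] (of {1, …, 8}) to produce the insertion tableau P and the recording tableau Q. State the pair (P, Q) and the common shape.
P = [1, 3, 6, 7] / [2, 8] / [4] / [5];  Q = [1, 3, 6, 8] / [2, 4] / [5] / [7];  common shape = (4, 2, 1, 1)

Row-insert the values π_1, π_2, … into P one at a time, bumping the leftmost entry strictly greater than the inserted value down to the next row. The recording tableau Q records, in position (i, j), the step at which that cell was added to P.
  Insert 5 (step 1): P = [5];  Q = [1]
  Insert 2 (step 2): P = [2] / [5];  Q = [1] / [2]
  Insert 8 (step 3): P = [2, 8] / [5];  Q = [1, 3] / [2]
  Insert 4 (step 4): P = [2, 4] / [5, 8];  Q = [1, 3] / [2, 4]
  Insert 3 (step 5): P = [2, 3] / [4, 8] / [5];  Q = [1, 3] / [2, 4] / [5]
  Insert 6 (step 6): P = [2, 3, 6] / [4, 8] / [5];  Q = [1, 3, 6] / [2, 4] / [5]
  Insert 1 (step 7): P = [1, 3, 6] / [2, 8] / [4] / [5];  Q = [1, 3, 6] / [2, 4] / [5] / [7]
  Insert 7 (step 8): P = [1, 3, 6, 7] / [2, 8] / [4] / [5];  Q = [1, 3, 6, 8] / [2, 4] / [5] / [7]
Final shape: (4, 2, 1, 1).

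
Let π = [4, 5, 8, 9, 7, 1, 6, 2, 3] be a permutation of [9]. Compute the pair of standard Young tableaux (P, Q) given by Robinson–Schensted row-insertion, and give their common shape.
P = [1, 2, 3, 9] / [4, 5, 6] / [7] / [8];  Q = [1, 2, 3, 4] / [5, 7, 9] / [6] / [8];  common shape = (4, 3, 1, 1)

Row-insert the values π_1, π_2, … into P one at a time, bumping the leftmost entry strictly greater than the inserted value down to the next row. The recording tableau Q records, in position (i, j), the step at which that cell was added to P.
  Insert 4 (step 1): P = [4];  Q = [1]
  Insert 5 (step 2): P = [4, 5];  Q = [1, 2]
  Insert 8 (step 3): P = [4, 5, 8];  Q = [1, 2, 3]
  Insert 9 (step 4): P = [4, 5, 8, 9];  Q = [1, 2, 3, 4]
  Insert 7 (step 5): P = [4, 5, 7, 9] / [8];  Q = [1, 2, 3, 4] / [5]
  Insert 1 (step 6): P = [1, 5, 7, 9] / [4] / [8];  Q = [1, 2, 3, 4] / [5] / [6]
  Insert 6 (step 7): P = [1, 5, 6, 9] / [4, 7] / [8];  Q = [1, 2, 3, 4] / [5, 7] / [6]
  Insert 2 (step 8): P = [1, 2, 6, 9] / [4, 5] / [7] / [8];  Q = [1, 2, 3, 4] / [5, 7] / [6] / [8]
  Insert 3 (step 9): P = [1, 2, 3, 9] / [4, 5, 6] / [7] / [8];  Q = [1, 2, 3, 4] / [5, 7, 9] / [6] / [8]
Final shape: (4, 3, 1, 1).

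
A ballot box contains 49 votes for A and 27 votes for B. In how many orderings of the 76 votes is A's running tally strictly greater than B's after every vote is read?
Strict-lead orderings = 82403706346529605400

Total orderings of the 76 votes with 49 for A: C(76, 49) = 284667349197102273200. By the Bertrand ballot formula (Cycle Lemma / reflection principle), the number of orderings in which A is strictly ahead of B throughout is (p − q)/(p + q) · C(p + q, p) = (49 − 27)/(49 + 27) · 284667349197102273200 = 82403706346529605400.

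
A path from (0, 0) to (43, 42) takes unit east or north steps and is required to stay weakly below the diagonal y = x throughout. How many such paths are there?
Number of paths = 150853479205085351660700

By the reflection principle (André's argument), the number of monotone paths to (43, 42) with n ≤ m that never go above y = x is C(85, 43) − C(85, 44) = 3318776542511877736535400 − 3167923063306792384874700 = 150853479205085351660700.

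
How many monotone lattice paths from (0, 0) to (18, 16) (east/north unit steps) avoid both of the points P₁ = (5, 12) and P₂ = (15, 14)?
Number of paths = 1417730470

Inclusion–exclusion. Total paths: C(34, 18) = 2203961430. Through P₁: C(17, 5)·C(17, 13) = 14727440. Through P₂: C(29, 15)·C(5, 3) = 775587600. Since P₁ is strictly southwest of P₂, a monotone path through both must visit P₁ then P₂; paths through both = C(17, 5)·C(12, 10)·C(5, 3) = 4084080. Avoid both = 2203961430 − 14727440 − 775587600 + 4084080 = 1417730470.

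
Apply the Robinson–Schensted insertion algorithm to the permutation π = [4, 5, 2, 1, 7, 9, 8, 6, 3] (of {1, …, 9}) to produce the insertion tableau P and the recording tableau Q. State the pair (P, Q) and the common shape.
P = [1, 3, 6, 8] / [2, 5] / [4, 7] / [9];  Q = [1, 2, 5, 6] / [3, 7] / [4, 8] / [9];  common shape = (4, 2, 2, 1)

Row-insert the values π_1, π_2, … into P one at a time, bumping the leftmost entry strictly greater than the inserted value down to the next row. The recording tableau Q records, in position (i, j), the step at which that cell was added to P.
  Insert 4 (step 1): P = [4];  Q = [1]
  Insert 5 (step 2): P = [4, 5];  Q = [1, 2]
  Insert 2 (step 3): P = [2, 5] / [4];  Q = [1, 2] / [3]
  Insert 1 (step 4): P = [1, 5] / [2] / [4];  Q = [1, 2] / [3] / [4]
  Insert 7 (step 5): P = [1, 5, 7] / [2] / [4];  Q = [1, 2, 5] / [3] / [4]
  Insert 9 (step 6): P = [1, 5, 7, 9] / [2] / [4];  Q = [1, 2, 5, 6] / [3] / [4]
  Insert 8 (step 7): P = [1, 5, 7, 8] / [2, 9] / [4];  Q = [1, 2, 5, 6] / [3, 7] / [4]
  Insert 6 (step 8): P = [1, 5, 6, 8] / [2, 7] / [4, 9];  Q = [1, 2, 5, 6] / [3, 7] / [4, 8]
  Insert 3 (step 9): P = [1, 3, 6, 8] / [2, 5] / [4, 7] / [9];  Q = [1, 2, 5, 6] / [3, 7] / [4, 8] / [9]
Final shape: (4, 2, 2, 1).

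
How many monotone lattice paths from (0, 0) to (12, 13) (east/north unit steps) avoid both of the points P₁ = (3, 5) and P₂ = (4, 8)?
Number of paths = 3490163

Inclusion–exclusion. Total paths: C(25, 12) = 5200300. Through P₁: C(8, 3)·C(17, 9) = 1361360. Through P₂: C(12, 4)·C(13, 8) = 637065. Since P₁ is strictly southwest of P₂, a monotone path through both must visit P₁ then P₂; paths through both = C(8, 3)·C(4, 1)·C(13, 8) = 288288. Avoid both = 5200300 − 1361360 − 637065 + 288288 = 3490163.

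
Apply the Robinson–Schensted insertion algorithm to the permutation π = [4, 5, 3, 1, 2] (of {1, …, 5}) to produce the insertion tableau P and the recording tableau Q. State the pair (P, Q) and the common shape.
P = [1, 2] / [3, 5] / [4];  Q = [1, 2] / [3, 5] / [4];  common shape = (2, 2, 1)

Row-insert the values π_1, π_2, … into P one at a time, bumping the leftmost entry strictly greater than the inserted value down to the next row. The recording tableau Q records, in position (i, j), the step at which that cell was added to P.
  Insert 4 (step 1): P = [4];  Q = [1]
  Insert 5 (step 2): P = [4, 5];  Q = [1, 2]
  Insert 3 (step 3): P = [3, 5] / [4];  Q = [1, 2] / [3]
  Insert 1 (step 4): P = [1, 5] / [3] / [4];  Q = [1, 2] / [3] / [4]
  Insert 2 (step 5): P = [1, 2] / [3, 5] / [4];  Q = [1, 2] / [3, 5] / [4]
Final shape: (2, 2, 1).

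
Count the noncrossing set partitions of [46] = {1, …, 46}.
C_46 = 8740328711533173390046320

These noncrossing partitions are counted by the Catalan number C_n = (1/(n + 1)) · C(2n, n). For n = 46: C_46 = (1/47) · C(92, 46) = 410795449442059149332177040/47 = 8740328711533173390046320.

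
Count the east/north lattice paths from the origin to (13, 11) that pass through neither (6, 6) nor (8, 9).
Number of paths = 1447866

Inclusion–exclusion. Total paths: C(24, 13) = 2496144. Through P₁: C(12, 6)·C(12, 7) = 731808. Through P₂: C(17, 8)·C(7, 5) = 510510. Since P₁ is strictly southwest of P₂, a monotone path through both must visit P₁ then P₂; paths through both = C(12, 6)·C(5, 2)·C(7, 5) = 194040. Avoid both = 2496144 − 731808 − 510510 + 194040 = 1447866.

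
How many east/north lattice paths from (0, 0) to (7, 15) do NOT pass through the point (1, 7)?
Number of paths = 146520

Total paths from (0, 0) to (7, 15): C(22, 7) = 170544. Paths through (1, 7): (paths (0, 0) → (1, 7)) × (paths (1, 7) → (7, 15)) = C(8, 1) · C(14, 6) = 8 · 3003 = 24024. Avoidance count = 170544 − 24024 = 146520.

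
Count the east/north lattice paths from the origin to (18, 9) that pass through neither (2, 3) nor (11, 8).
Number of paths = 3496199

Inclusion–exclusion. Total paths: C(27, 18) = 4686825. Through P₁: C(5, 2)·C(22, 16) = 746130. Through P₂: C(19, 11)·C(8, 7) = 604656. Since P₁ is strictly southwest of P₂, a monotone path through both must visit P₁ then P₂; paths through both = C(5, 2)·C(14, 9)·C(8, 7) = 160160. Avoid both = 4686825 − 746130 − 604656 + 160160 = 3496199.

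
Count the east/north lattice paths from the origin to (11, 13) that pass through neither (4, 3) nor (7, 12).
Number of paths = 1602024

Inclusion–exclusion. Total paths: C(24, 11) = 2496144. Through P₁: C(7, 4)·C(17, 7) = 680680. Through P₂: C(19, 7)·C(5, 4) = 251940. Since P₁ is strictly southwest of P₂, a monotone path through both must visit P₁ then P₂; paths through both = C(7, 4)·C(12, 3)·C(5, 4) = 38500. Avoid both = 2496144 − 680680 − 251940 + 38500 = 1602024.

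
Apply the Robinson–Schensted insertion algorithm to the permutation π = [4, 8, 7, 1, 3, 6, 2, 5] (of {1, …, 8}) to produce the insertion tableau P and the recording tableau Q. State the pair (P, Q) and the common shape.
P = [1, 2, 5] / [3, 6] / [4, 7] / [8];  Q = [1, 2, 6] / [3, 5] / [4, 8] / [7];  common shape = (3, 2, 2, 1)

Row-insert the values π_1, π_2, … into P one at a time, bumping the leftmost entry strictly greater than the inserted value down to the next row. The recording tableau Q records, in position (i, j), the step at which that cell was added to P.
  Insert 4 (step 1): P = [4];  Q = [1]
  Insert 8 (step 2): P = [4, 8];  Q = [1, 2]
  Insert 7 (step 3): P = [4, 7] / [8];  Q = [1, 2] / [3]
  Insert 1 (step 4): P = [1, 7] / [4] / [8];  Q = [1, 2] / [3] / [4]
  Insert 3 (step 5): P = [1, 3] / [4, 7] / [8];  Q = [1, 2] / [3, 5] / [4]
  Insert 6 (step 6): P = [1, 3, 6] / [4, 7] / [8];  Q = [1, 2, 6] / [3, 5] / [4]
  Insert 2 (step 7): P = [1, 2, 6] / [3, 7] / [4] / [8];  Q = [1, 2, 6] / [3, 5] / [4] / [7]
  Insert 5 (step 8): P = [1, 2, 5] / [3, 6] / [4, 7] / [8];  Q = [1, 2, 6] / [3, 5] / [4, 8] / [7]
Final shape: (3, 2, 2, 1).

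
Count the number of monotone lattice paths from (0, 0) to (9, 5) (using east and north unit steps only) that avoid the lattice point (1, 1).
Number of paths = 1012

Total paths from (0, 0) to (9, 5): C(14, 9) = 2002. Paths through (1, 1): (paths (0, 0) → (1, 1)) × (paths (1, 1) → (9, 5)) = C(2, 1) · C(12, 8) = 2 · 495 = 990. Avoidance count = 2002 − 990 = 1012.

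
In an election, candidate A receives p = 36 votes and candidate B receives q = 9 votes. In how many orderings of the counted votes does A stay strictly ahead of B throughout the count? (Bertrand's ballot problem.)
Strict-lead orderings = 531697881

Total orderings of the 45 votes with 36 for A: C(45, 36) = 886163135. By the Bertrand ballot formula (Cycle Lemma / reflection principle), the number of orderings in which A is strictly ahead of B throughout is (p − q)/(p + q) · C(p + q, p) = (36 − 9)/(36 + 9) · 886163135 = 531697881.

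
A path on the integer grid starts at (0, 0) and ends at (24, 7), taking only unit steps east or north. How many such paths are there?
Number of paths = 2629575

A monotone lattice path from (0, 0) to (24, 7) consists of 24 east steps and 7 north steps in some order, so it is determined by which 24 of the 31 steps are east. The count is C(31, 24) = 2629575.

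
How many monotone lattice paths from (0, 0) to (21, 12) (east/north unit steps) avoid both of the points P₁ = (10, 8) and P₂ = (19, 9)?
Number of paths = 230394450

Inclusion–exclusion. Total paths: C(33, 21) = 354817320. Through P₁: C(18, 10)·C(15, 11) = 59729670. Through P₂: C(28, 19)·C(5, 2) = 69069000. Since P₁ is strictly southwest of P₂, a monotone path through both must visit P₁ then P₂; paths through both = C(18, 10)·C(10, 9)·C(5, 2) = 4375800. Avoid both = 354817320 − 59729670 − 69069000 + 4375800 = 230394450.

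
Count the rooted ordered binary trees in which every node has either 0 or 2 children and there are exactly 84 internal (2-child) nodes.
C_84 = 270557451039395118028642463289168566420671280440

These full binary trees are counted by the Catalan number C_n = (1/(n + 1)) · C(2n, n). For n = 84: C_84 = (1/85) · C(168, 84) = 22997383338348585032434609379579328145757058837400/85 = 270557451039395118028642463289168566420671280440.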